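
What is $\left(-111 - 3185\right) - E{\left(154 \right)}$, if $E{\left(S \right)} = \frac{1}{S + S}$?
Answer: $- \frac{1015169}{308} \approx -3296.0$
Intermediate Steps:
$E{\left(S \right)} = \frac{1}{2 S}$
$\left(-111 - 3185\right) - E{\left(154 \right)} = \left(-111 - 3185\right) - \frac{1}{2 \cdot 154} = \left(-111 - 3185\right) - \frac{1}{2} \cdot \frac{1}{154} = -3296 - \frac{1}{308} = - \frac{1015169}{308}$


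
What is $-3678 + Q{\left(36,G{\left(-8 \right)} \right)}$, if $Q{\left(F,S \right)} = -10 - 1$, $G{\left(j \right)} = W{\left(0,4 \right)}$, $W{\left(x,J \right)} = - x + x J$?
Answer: $-3689$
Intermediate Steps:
$W{\left(x,J \right)} = - x + J x$
$G{\left(j \right)} = 0$ ($G{\left(j \right)} = 0 \left(-1 + 4\right) = 0 \cdot 3 = 0$)
$Q{\left(F,S \right)} = -11$
$-3678 + Q{\left(36,G{\left(-8 \right)} \right)} = -3678 - 11 = -3689$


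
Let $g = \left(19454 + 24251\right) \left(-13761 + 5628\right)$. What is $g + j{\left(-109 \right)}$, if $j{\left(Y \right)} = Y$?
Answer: $-355452874$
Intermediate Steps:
$g = -355452765$ ($g = 43705 \left(-8133\right) = -355452765$)
$g + j{\left(-109 \right)} = -355452765 - 109 = -355452874$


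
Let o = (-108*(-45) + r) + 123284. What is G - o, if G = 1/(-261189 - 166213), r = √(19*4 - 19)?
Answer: -54769001889/427402 - √57 ≈ -1.2815e+5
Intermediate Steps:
r = √57 (r = √(76 - 19) = √57 ≈ 7.5498)
G = -1/427402 (G = 1/(-427402) = -1/427402 ≈ -2.3397e-6)
o = 128144 + √57 (o = (-108*(-45) + √57) + 123284 = (4860 + √57) + 123284 = 128144 + √57 ≈ 1.2815e+5)
G - o = -1/427402 - (128144 + √57) = -1/427402 + (-128144 - √57) = -54769001889/427402 - √57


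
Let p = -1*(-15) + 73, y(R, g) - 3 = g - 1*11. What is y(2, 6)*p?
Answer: -176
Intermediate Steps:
y(R, g) = -8 + g (y(R, g) = 3 + (g - 1*11) = 3 + (g - 11) = 3 + (-11 + g) = -8 + g)
p = 88 (p = 15 + 73 = 88)
y(2, 6)*p = (-8 + 6)*88 = -2*88 = -176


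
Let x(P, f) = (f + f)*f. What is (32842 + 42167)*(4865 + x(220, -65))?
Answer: 998744835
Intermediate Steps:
x(P, f) = 2*f**2 (x(P, f) = (2*f)*f = 2*f**2)
(32842 + 42167)*(4865 + x(220, -65)) = (32842 + 42167)*(4865 + 2*(-65)**2) = 75009*(4865 + 2*4225) = 75009*(4865 + 8450) = 75009*13315 = 998744835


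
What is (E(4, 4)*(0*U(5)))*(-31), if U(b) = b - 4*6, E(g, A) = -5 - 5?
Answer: 0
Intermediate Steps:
E(g, A) = -10
U(b) = -24 + b (U(b) = b - 24 = -24 + b)
(E(4, 4)*(0*U(5)))*(-31) = -0*(-24 + 5)*(-31) = -0*(-19)*(-31) = -10*0*(-31) = 0*(-31) = 0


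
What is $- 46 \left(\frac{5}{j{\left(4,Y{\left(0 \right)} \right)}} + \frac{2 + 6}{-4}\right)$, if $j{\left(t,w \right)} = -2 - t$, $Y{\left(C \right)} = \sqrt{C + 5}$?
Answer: $\frac{391}{3} \approx 130.33$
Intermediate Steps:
$Y{\left(C \right)} = \sqrt{5 + C}$
$- 46 \left(\frac{5}{j{\left(4,Y{\left(0 \right)} \right)}} + \frac{2 + 6}{-4}\right) = - 46 \left(\frac{5}{-2 - 4} + \frac{2 + 6}{-4}\right) = - 46 \left(\frac{5}{-2 - 4} + 8 \left(- \frac{1}{4}\right)\right) = - 46 \left(\frac{5}{-6} - 2\right) = - 46 \left(5 \left(- \frac{1}{6}\right) - 2\right) = - 46 \left(- \frac{5}{6} - 2\right) = \left(-46\right) \left(- \frac{17}{6}\right) = \frac{391}{3}$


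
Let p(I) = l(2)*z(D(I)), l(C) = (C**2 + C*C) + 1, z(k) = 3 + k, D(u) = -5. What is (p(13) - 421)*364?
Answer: -159796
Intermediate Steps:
l(C) = 1 + 2*C**2 (l(C) = (C**2 + C**2) + 1 = 2*C**2 + 1 = 1 + 2*C**2)
p(I) = -18 (p(I) = (1 + 2*2**2)*(3 - 5) = (1 + 2*4)*(-2) = (1 + 8)*(-2) = 9*(-2) = -18)
(p(13) - 421)*364 = (-18 - 421)*364 = -439*364 = -159796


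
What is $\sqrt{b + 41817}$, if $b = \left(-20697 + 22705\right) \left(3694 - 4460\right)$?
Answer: $i \sqrt{1496311} \approx 1223.2 i$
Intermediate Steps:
$b = -1538128$ ($b = 2008 \left(-766\right) = -1538128$)
$\sqrt{b + 41817} = \sqrt{-1538128 + 41817} = \sqrt{-1496311} = i \sqrt{1496311}$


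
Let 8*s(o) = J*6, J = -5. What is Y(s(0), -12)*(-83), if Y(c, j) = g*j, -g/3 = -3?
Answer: 8964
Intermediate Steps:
s(o) = -15/4 (s(o) = (-5*6)/8 = (1/8)*(-30) = -15/4)
g = 9 (g = -3*(-3) = 9)
Y(c, j) = 9*j
Y(s(0), -12)*(-83) = (9*(-12))*(-83) = -108*(-83) = 8964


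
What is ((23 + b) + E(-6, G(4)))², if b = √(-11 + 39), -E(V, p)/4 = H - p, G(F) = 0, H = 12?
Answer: 653 - 100*√7 ≈ 388.42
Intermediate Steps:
E(V, p) = -48 + 4*p (E(V, p) = -4*(12 - p) = -48 + 4*p)
b = 2*√7 (b = √28 = 2*√7 ≈ 5.2915)
((23 + b) + E(-6, G(4)))² = ((23 + 2*√7) + (-48 + 4*0))² = ((23 + 2*√7) + (-48 + 0))² = ((23 + 2*√7) - 48)² = (-25 + 2*√7)²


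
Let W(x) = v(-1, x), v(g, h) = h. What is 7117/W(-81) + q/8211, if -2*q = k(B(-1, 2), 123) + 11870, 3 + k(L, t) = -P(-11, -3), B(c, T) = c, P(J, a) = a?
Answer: -19639474/221697 ≈ -88.587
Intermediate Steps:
W(x) = x
k(L, t) = 0 (k(L, t) = -3 - 1*(-3) = -3 + 3 = 0)
q = -5935 (q = -(0 + 11870)/2 = -1/2*11870 = -5935)
7117/W(-81) + q/8211 = 7117/(-81) - 5935/8211 = 7117*(-1/81) - 5935*1/8211 = -7117/81 - 5935/8211 = -19639474/221697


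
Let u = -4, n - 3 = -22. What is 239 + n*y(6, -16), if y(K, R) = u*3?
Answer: 467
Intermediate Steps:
n = -19 (n = 3 - 22 = -19)
y(K, R) = -12 (y(K, R) = -4*3 = -12)
239 + n*y(6, -16) = 239 - 19*(-12) = 239 + 228 = 467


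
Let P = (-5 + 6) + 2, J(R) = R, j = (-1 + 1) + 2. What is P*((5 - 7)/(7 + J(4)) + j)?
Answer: 60/11 ≈ 5.4545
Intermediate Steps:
j = 2 (j = 0 + 2 = 2)
P = 3 (P = 1 + 2 = 3)
P*((5 - 7)/(7 + J(4)) + j) = 3*((5 - 7)/(7 + 4) + 2) = 3*(-2/11 + 2) = 3*(20/11) = 60/11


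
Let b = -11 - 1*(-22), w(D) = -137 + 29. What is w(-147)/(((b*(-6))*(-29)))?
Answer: -18/319 ≈ -0.056426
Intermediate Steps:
w(D) = -108
b = 11 (b = -11 + 22 = 11)
w(-147)/(((b*(-6))*(-29))) = -108/((11*(-6))*(-29)) = -108/((-66*(-29))) = -108/1914 = -108*1/1914 = -18/319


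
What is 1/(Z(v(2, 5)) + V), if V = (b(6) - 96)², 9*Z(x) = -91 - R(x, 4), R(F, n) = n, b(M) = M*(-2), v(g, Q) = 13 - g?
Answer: 9/104881 ≈ 8.5812e-5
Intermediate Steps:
b(M) = -2*M
Z(x) = -95/9 (Z(x) = (-91 - 1*4)/9 = (-91 - 4)/9 = (⅑)*(-95) = -95/9)
V = 11664 (V = (-2*6 - 96)² = (-12 - 96)² = (-108)² = 11664)
1/(Z(v(2, 5)) + V) = 1/(-95/9 + 11664) = 1/(104881/9) = 9/104881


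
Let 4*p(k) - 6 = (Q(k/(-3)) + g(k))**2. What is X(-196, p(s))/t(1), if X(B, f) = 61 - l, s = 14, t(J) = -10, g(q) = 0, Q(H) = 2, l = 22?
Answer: -39/10 ≈ -3.9000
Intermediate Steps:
p(k) = 5/2 (p(k) = 3/2 + (2 + 0)**2/4 = 3/2 + (1/4)*2**2 = 3/2 + (1/4)*4 = 3/2 + 1 = 5/2)
X(B, f) = 39 (X(B, f) = 61 - 1*22 = 61 - 22 = 39)
X(-196, p(s))/t(1) = 39/(-10) = -1/10*39 = -39/10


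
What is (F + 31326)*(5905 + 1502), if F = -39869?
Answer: -63278001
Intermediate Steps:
(F + 31326)*(5905 + 1502) = (-39869 + 31326)*(5905 + 1502) = -8543*7407 = -63278001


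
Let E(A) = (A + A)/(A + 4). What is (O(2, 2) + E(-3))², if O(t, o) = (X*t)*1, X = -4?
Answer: 196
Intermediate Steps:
E(A) = 2*A/(4 + A) (E(A) = (2*A)/(4 + A) = 2*A/(4 + A))
O(t, o) = -4*t (O(t, o) = -4*t*1 = -4*t)
(O(2, 2) + E(-3))² = (-4*2 + 2*(-3)/(4 - 3))² = (-8 + 2*(-3)/1)² = (-8 + 2*(-3)*1)² = (-8 - 6)² = (-14)² = 196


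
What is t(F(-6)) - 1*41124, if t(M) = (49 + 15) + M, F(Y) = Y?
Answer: -41066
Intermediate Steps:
t(M) = 64 + M
t(F(-6)) - 1*41124 = (64 - 6) - 1*41124 = 58 - 41124 = -41066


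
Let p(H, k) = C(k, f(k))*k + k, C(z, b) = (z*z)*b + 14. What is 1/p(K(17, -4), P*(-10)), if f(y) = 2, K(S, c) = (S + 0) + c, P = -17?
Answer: 1/9828550 ≈ 1.0174e-7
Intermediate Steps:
K(S, c) = S + c
C(z, b) = 14 + b*z² (C(z, b) = z²*b + 14 = b*z² + 14 = 14 + b*z²)
p(H, k) = k + k*(14 + 2*k²) (p(H, k) = (14 + 2*k²)*k + k = k*(14 + 2*k²) + k = k + k*(14 + 2*k²))
1/p(K(17, -4), P*(-10)) = 1/((-17*(-10))*(15 + 2*(-17*(-10))²)) = 1/(170*(15 + 2*170²)) = 1/(170*(15 + 2*28900)) = 1/(170*(15 + 57800)) = 1/(170*57815) = 1/9828550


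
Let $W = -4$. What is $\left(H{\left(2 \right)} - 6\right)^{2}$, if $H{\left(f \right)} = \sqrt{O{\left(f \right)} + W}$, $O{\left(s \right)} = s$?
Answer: $\left(6 - i \sqrt{2}\right)^{2} \approx 34.0 - 16.971 i$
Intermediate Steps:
$H{\left(f \right)} = \sqrt{-4 + f}$ ($H{\left(f \right)} = \sqrt{f - 4} = \sqrt{-4 + f}$)
$\left(H{\left(2 \right)} - 6\right)^{2} = \left(\sqrt{-4 + 2} - 6\right)^{2} = \left(\sqrt{-2} - 6\right)^{2} = \left(i \sqrt{2} - 6\right)^{2} = \left(-6 + i \sqrt{2}\right)^{2}$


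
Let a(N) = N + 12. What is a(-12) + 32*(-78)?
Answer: -2496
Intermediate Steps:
a(N) = 12 + N
a(-12) + 32*(-78) = (12 - 12) + 32*(-78) = 0 - 2496 = -2496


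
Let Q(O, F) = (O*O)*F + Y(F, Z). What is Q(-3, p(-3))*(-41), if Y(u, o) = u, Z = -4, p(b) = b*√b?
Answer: 1230*I*√3 ≈ 2130.4*I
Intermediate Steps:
p(b) = b^(3/2)
Q(O, F) = F + F*O² (Q(O, F) = (O*O)*F + F = O²*F + F = F*O² + F = F + F*O²)
Q(-3, p(-3))*(-41) = ((-3)^(3/2)*(1 + (-3)²))*(-41) = ((-3*I*√3)*(1 + 9))*(-41) = (-3*I*√3*10)*(-41) = -30*I*√3*(-41) = 1230*I*√3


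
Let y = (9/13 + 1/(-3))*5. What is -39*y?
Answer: -70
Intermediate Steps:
y = 70/39 (y = (9*(1/13) + 1*(-⅓))*5 = (9/13 - ⅓)*5 = (14/39)*5 = 70/39 ≈ 1.7949)
-39*y = -39*70/39 = -70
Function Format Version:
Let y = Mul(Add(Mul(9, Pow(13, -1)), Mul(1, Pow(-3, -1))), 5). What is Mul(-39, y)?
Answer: -70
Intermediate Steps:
y = Rational(70, 39) (y = Mul(Add(Mul(9, Rational(1, 13)), Mul(1, Rational(-1, 3))), 5) = Mul(Add(Rational(9, 13), Rational(-1, 3)), 5) = Mul(Rational(14, 39), 5) = Rational(70, 39) ≈ 1.7949)
Mul(-39, y) = Mul(-39, Rational(70, 39)) = -70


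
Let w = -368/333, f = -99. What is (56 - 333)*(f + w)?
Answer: 9233795/333 ≈ 27729.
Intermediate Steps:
w = -368/333 (w = -368*1/333 = -368/333 ≈ -1.1051)
(56 - 333)*(f + w) = (56 - 333)*(-99 - 368/333) = -277*(-33335/333) = 9233795/333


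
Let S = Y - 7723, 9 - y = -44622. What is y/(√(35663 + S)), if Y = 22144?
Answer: 2349*√12521/1318 ≈ 199.43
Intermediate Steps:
y = 44631 (y = 9 - 1*(-44622) = 9 + 44622 = 44631)
S = 14421 (S = 22144 - 7723 = 14421)
y/(√(35663 + S)) = 44631/(√(35663 + 14421)) = 44631/(√50084) = 44631/((2*√12521)) = 44631*(√12521/25042) = 2349*√12521/1318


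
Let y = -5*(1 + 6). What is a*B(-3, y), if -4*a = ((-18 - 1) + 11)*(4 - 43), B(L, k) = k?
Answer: 2730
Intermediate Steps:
y = -35 (y = -5*7 = -35)
a = -78 (a = -((-18 - 1) + 11)*(4 - 43)/4 = -(-19 + 11)*(-39)/4 = -(-2)*(-39) = -1/4*312 = -78)
a*B(-3, y) = -78*(-35) = 2730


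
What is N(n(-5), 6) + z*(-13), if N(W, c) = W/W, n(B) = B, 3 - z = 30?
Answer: 352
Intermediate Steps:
z = -27 (z = 3 - 1*30 = 3 - 30 = -27)
N(W, c) = 1
N(n(-5), 6) + z*(-13) = 1 - 27*(-13) = 1 + 351 = 352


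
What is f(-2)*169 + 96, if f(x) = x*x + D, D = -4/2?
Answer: 434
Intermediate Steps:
D = -2 (D = -4*½ = -2)
f(x) = -2 + x² (f(x) = x*x - 2 = x² - 2 = -2 + x²)
f(-2)*169 + 96 = (-2 + (-2)²)*169 + 96 = (-2 + 4)*169 + 96 = 2*169 + 96 = 338 + 96 = 434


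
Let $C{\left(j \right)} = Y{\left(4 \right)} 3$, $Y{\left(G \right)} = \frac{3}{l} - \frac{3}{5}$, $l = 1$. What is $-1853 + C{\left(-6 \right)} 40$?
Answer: $-1565$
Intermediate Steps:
$Y{\left(G \right)} = \frac{12}{5}$ ($Y{\left(G \right)} = \frac{3}{1} - \frac{3}{5} = 3 \cdot 1 - \frac{3}{5} = 3 - \frac{3}{5} = \frac{12}{5}$)
$C{\left(j \right)} = \frac{36}{5}$ ($C{\left(j \right)} = \frac{12}{5} \cdot 3 = \frac{36}{5}$)
$-1853 + C{\left(-6 \right)} 40 = -1853 + \frac{36}{5} \cdot 40 = -1853 + 288 = -1565$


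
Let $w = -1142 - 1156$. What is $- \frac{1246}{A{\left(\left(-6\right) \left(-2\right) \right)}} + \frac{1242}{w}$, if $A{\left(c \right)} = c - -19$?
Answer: $- \frac{483635}{11873} \approx -40.734$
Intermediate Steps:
$A{\left(c \right)} = 19 + c$ ($A{\left(c \right)} = c + 19 = 19 + c$)
$w = -2298$
$- \frac{1246}{A{\left(\left(-6\right) \left(-2\right) \right)}} + \frac{1242}{w} = - \frac{1246}{19 - -12} + \frac{1242}{-2298} = - \frac{1246}{19 + 12} + 1242 \left(- \frac{1}{2298}\right) = - \frac{1246}{31} - \frac{207}{383} = - \frac{483635}{11873}$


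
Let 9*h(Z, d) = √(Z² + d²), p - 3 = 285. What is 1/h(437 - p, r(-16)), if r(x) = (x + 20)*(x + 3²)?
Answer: 9*√22985/22985 ≈ 0.059364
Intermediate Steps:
p = 288 (p = 3 + 285 = 288)
r(x) = (9 + x)*(20 + x) (r(x) = (20 + x)*(x + 9) = (20 + x)*(9 + x) = (9 + x)*(20 + x))
h(Z, d) = √(Z² + d²)/9
1/h(437 - p, r(-16)) = 1/(√((437 - 1*288)² + (180 + (-16)² + 29*(-16))²)/9) = 1/(√((437 - 288)² + (180 + 256 - 464)²)/9) = 1/(√(149² + (-28)²)/9) = 1/(√(22201 + 784)/9) = 1/(√22985/9) = 9*√22985/22985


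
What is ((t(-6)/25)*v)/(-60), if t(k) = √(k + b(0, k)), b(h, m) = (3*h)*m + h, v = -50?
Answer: I*√6/30 ≈ 0.08165*I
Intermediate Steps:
b(h, m) = h + 3*h*m (b(h, m) = 3*h*m + h = h + 3*h*m)
t(k) = √k (t(k) = √(k + 0*(1 + 3*k)) = √(k + 0) = √k)
((t(-6)/25)*v)/(-60) = ((√(-6)/25)*(-50))/(-60) = (((I*√6)*(1/25))*(-50))*(-1/60) = ((I*√6/25)*(-50))*(-1/60) = -2*I*√6*(-1/60) = I*√6/30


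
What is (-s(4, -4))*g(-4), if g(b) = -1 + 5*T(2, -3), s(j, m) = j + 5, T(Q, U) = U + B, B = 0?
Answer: 144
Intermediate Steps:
T(Q, U) = U (T(Q, U) = U + 0 = U)
s(j, m) = 5 + j
g(b) = -16 (g(b) = -1 + 5*(-3) = -1 - 15 = -16)
(-s(4, -4))*g(-4) = -(5 + 4)*(-16) = -1*9*(-16) = -9*(-16) = 144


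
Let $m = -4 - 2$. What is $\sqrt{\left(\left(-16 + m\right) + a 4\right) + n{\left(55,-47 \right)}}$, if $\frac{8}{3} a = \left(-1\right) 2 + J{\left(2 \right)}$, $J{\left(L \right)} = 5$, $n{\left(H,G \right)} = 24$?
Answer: $\frac{\sqrt{26}}{2} \approx 2.5495$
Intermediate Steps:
$m = -6$ ($m = -4 - 2 = -6$)
$a = \frac{9}{8}$ ($a = \frac{3 \left(\left(-1\right) 2 + 5\right)}{8} = \frac{3 \left(-2 + 5\right)}{8} = \frac{3}{8} \cdot 3 = \frac{9}{8} \approx 1.125$)
$\sqrt{\left(\left(-16 + m\right) + a 4\right) + n{\left(55,-47 \right)}} = \sqrt{\left(\left(-16 - 6\right) + \frac{9}{8} \cdot 4\right) + 24} = \sqrt{\left(-22 + \frac{9}{2}\right) + 24} = \sqrt{- \frac{35}{2} + 24} = \sqrt{\frac{13}{2}} = \frac{\sqrt{26}}{2}$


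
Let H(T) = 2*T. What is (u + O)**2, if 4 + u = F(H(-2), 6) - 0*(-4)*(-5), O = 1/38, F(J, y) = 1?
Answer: 12769/1444 ≈ 8.8428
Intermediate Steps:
O = 1/38 ≈ 0.026316
u = -3 (u = -4 + (1 - 0*(-4)*(-5)) = -4 + (1 - 0*(-5)) = -4 + (1 - 1*0) = -4 + (1 + 0) = -4 + 1 = -3)
(u + O)**2 = (-3 + 1/38)**2 = (-113/38)**2 = 12769/1444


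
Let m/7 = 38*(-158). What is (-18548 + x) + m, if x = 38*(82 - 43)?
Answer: -59094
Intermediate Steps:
m = -42028 (m = 7*(38*(-158)) = 7*(-6004) = -42028)
x = 1482 (x = 38*39 = 1482)
(-18548 + x) + m = (-18548 + 1482) - 42028 = -17066 - 42028 = -59094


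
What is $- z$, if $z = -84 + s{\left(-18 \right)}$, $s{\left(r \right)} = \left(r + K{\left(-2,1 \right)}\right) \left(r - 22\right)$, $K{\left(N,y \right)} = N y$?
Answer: $-716$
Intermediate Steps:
$s{\left(r \right)} = \left(-22 + r\right) \left(-2 + r\right)$ ($s{\left(r \right)} = \left(r - 2\right) \left(r - 22\right) = \left(r - 2\right) \left(-22 + r\right) = \left(-2 + r\right) \left(-22 + r\right) = \left(-22 + r\right) \left(-2 + r\right)$)
$z = 716$ ($z = -84 + \left(44 + \left(-18\right)^{2} - -432\right) = -84 + \left(44 + 324 + 432\right) = -84 + 800 = 716$)
$- z = \left(-1\right) 716 = -716$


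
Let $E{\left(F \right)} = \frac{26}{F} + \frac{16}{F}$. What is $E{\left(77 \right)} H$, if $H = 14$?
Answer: $\frac{84}{11} \approx 7.6364$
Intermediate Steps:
$E{\left(F \right)} = \frac{42}{F}$
$E{\left(77 \right)} H = \frac{42}{77} \cdot 14 = 42 \cdot \frac{1}{77} \cdot 14 = \frac{6}{11} \cdot 14 = \frac{84}{11}$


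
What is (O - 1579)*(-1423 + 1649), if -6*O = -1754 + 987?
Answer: -983891/3 ≈ -3.2796e+5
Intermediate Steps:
O = 767/6 (O = -(-1754 + 987)/6 = -⅙*(-767) = 767/6 ≈ 127.83)
(O - 1579)*(-1423 + 1649) = (767/6 - 1579)*(-1423 + 1649) = -8707/6*226 = -983891/3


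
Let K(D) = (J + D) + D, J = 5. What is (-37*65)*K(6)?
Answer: -40885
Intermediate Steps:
K(D) = 5 + 2*D (K(D) = (5 + D) + D = 5 + 2*D)
(-37*65)*K(6) = (-37*65)*(5 + 2*6) = -2405*(5 + 12) = -2405*17 = -40885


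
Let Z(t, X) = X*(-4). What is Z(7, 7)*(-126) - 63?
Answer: 3465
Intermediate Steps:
Z(t, X) = -4*X
Z(7, 7)*(-126) - 63 = -4*7*(-126) - 63 = -28*(-126) - 63 = 3528 - 63 = 3465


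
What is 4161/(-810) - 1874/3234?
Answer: -831923/145530 ≈ -5.7165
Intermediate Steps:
4161/(-810) - 1874/3234 = 4161*(-1/810) - 1874*1/3234 = -1387/270 - 937/1617 = -831923/145530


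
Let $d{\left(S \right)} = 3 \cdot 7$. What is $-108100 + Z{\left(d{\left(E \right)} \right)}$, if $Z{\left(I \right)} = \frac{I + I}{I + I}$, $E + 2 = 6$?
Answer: $-108099$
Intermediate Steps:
$E = 4$ ($E = -2 + 6 = 4$)
$d{\left(S \right)} = 21$
$Z{\left(I \right)} = 1$ ($Z{\left(I \right)} = \frac{2 I}{2 I} = 2 I \frac{1}{2 I} = 1$)
$-108100 + Z{\left(d{\left(E \right)} \right)} = -108100 + 1 = -108099$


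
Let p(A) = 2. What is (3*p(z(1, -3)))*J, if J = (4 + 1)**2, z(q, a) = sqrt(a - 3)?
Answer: 150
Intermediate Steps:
z(q, a) = sqrt(-3 + a)
J = 25 (J = 5**2 = 25)
(3*p(z(1, -3)))*J = (3*2)*25 = 6*25 = 150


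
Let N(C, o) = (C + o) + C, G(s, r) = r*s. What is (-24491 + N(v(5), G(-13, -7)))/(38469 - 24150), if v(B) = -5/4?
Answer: -1135/666 ≈ -1.7042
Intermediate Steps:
v(B) = -5/4 (v(B) = -5*1/4 = -5/4)
N(C, o) = o + 2*C
(-24491 + N(v(5), G(-13, -7)))/(38469 - 24150) = (-24491 + (-7*(-13) + 2*(-5/4)))/(38469 - 24150) = (-24491 + (91 - 5/2))/14319 = (-24491 + 177/2)*(1/14319) = -48805/2*1/14319 = -1135/666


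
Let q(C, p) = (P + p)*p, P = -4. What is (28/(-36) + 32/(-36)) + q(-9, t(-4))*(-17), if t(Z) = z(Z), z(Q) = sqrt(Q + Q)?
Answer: 403/3 + 136*I*sqrt(2) ≈ 134.33 + 192.33*I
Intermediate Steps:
z(Q) = sqrt(2)*sqrt(Q) (z(Q) = sqrt(2*Q) = sqrt(2)*sqrt(Q))
t(Z) = sqrt(2)*sqrt(Z)
q(C, p) = p*(-4 + p) (q(C, p) = (-4 + p)*p = p*(-4 + p))
(28/(-36) + 32/(-36)) + q(-9, t(-4))*(-17) = (28/(-36) + 32/(-36)) + ((sqrt(2)*sqrt(-4))*(-4 + sqrt(2)*sqrt(-4)))*(-17) = (28*(-1/36) + 32*(-1/36)) + ((sqrt(2)*(2*I))*(-4 + sqrt(2)*(2*I)))*(-17) = (-7/9 - 8/9) + ((2*I*sqrt(2))*(-4 + 2*I*sqrt(2)))*(-17) = -5/3 + (2*I*sqrt(2)*(-4 + 2*I*sqrt(2)))*(-17) = -5/3 - 34*I*sqrt(2)*(-4 + 2*I*sqrt(2))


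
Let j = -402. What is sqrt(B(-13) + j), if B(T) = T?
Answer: I*sqrt(415) ≈ 20.372*I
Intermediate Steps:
sqrt(B(-13) + j) = sqrt(-13 - 402) = sqrt(-415) = I*sqrt(415)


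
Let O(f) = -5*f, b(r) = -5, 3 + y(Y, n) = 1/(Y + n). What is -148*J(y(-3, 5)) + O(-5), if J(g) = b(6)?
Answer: 765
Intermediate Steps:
y(Y, n) = -3 + 1/(Y + n)
J(g) = -5
-148*J(y(-3, 5)) + O(-5) = -148*(-5) - 5*(-5) = 740 + 25 = 765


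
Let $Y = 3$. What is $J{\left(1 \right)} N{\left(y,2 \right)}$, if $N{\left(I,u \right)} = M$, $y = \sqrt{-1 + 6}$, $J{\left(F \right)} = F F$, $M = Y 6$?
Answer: $18$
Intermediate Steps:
$M = 18$ ($M = 3 \cdot 6 = 18$)
$J{\left(F \right)} = F^{2}$
$y = \sqrt{5} \approx 2.2361$
$N{\left(I,u \right)} = 18$
$J{\left(1 \right)} N{\left(y,2 \right)} = 1^{2} \cdot 18 = 1 \cdot 18 = 18$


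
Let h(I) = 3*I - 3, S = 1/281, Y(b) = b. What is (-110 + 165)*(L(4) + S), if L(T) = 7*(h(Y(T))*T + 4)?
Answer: 4327455/281 ≈ 15400.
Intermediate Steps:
S = 1/281 ≈ 0.0035587
h(I) = -3 + 3*I
L(T) = 28 + 7*T*(-3 + 3*T) (L(T) = 7*((-3 + 3*T)*T + 4) = 7*(T*(-3 + 3*T) + 4) = 7*(4 + T*(-3 + 3*T)) = 28 + 7*T*(-3 + 3*T))
(-110 + 165)*(L(4) + S) = (-110 + 165)*((28 + 21*4*(-1 + 4)) + 1/281) = 55*((28 + 21*4*3) + 1/281) = 55*((28 + 252) + 1/281) = 55*(280 + 1/281) = 55*(78681/281) = 4327455/281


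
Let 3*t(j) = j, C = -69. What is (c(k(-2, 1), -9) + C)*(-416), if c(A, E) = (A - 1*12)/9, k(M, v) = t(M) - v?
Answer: 792064/27 ≈ 29336.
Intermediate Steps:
t(j) = j/3
k(M, v) = -v + M/3 (k(M, v) = M/3 - v = -v + M/3)
c(A, E) = -4/3 + A/9 (c(A, E) = (A - 12)*(1/9) = (-12 + A)*(1/9) = -4/3 + A/9)
(c(k(-2, 1), -9) + C)*(-416) = ((-4/3 + (-1*1 + (1/3)*(-2))/9) - 69)*(-416) = ((-4/3 + (-1 - 2/3)/9) - 69)*(-416) = ((-4/3 + (1/9)*(-5/3)) - 69)*(-416) = ((-4/3 - 5/27) - 69)*(-416) = (-41/27 - 69)*(-416) = -1904/27*(-416) = 792064/27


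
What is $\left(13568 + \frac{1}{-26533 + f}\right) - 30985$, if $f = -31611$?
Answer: $- \frac{1012694049}{58144} \approx -17417.0$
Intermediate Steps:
$\left(13568 + \frac{1}{-26533 + f}\right) - 30985 = \left(13568 + \frac{1}{-26533 - 31611}\right) - 30985 = \left(13568 + \frac{1}{-58144}\right) - 30985 = \left(13568 - \frac{1}{58144}\right) - 30985 = \frac{788897791}{58144} - 30985 = - \frac{1012694049}{58144}$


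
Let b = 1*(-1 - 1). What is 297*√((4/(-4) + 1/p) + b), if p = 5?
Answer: 297*I*√70/5 ≈ 496.98*I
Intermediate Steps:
b = -2 (b = 1*(-2) = -2)
297*√((4/(-4) + 1/p) + b) = 297*√((4/(-4) + 1/5) - 2) = 297*√((4*(-¼) + 1*(⅕)) - 2) = 297*√((-1 + ⅕) - 2) = 297*√(-⅘ - 2) = 297*√(-14/5) = 297*(I*√70/5) = 297*I*√70/5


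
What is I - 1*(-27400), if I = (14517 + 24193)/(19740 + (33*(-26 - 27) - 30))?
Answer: 492170110/17961 ≈ 27402.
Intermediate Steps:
I = 38710/17961 (I = 38710/(19740 + (33*(-53) - 30)) = 38710/(19740 + (-1749 - 30)) = 38710/(19740 - 1779) = 38710/17961 ≈ 2.1552)
I - 1*(-27400) = 38710/17961 - 1*(-27400) = 38710/17961 + 27400 = 492170110/17961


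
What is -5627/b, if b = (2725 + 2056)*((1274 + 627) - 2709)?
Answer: 5627/3863048 ≈ 0.0014566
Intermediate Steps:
b = -3863048 (b = 4781*(1901 - 2709) = 4781*(-808) = -3863048)
-5627/b = -5627/(-3863048) = -5627*(-1/3863048) = 5627/3863048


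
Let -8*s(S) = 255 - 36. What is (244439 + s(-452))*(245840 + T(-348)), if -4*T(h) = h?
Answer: 480859341611/8 ≈ 6.0107e+10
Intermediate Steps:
T(h) = -h/4
s(S) = -219/8 (s(S) = -(255 - 36)/8 = -1/8*219 = -219/8)
(244439 + s(-452))*(245840 + T(-348)) = (244439 - 219/8)*(245840 - 1/4*(-348)) = 1955293*(245840 + 87)/8 = (1955293/8)*245927 = 480859341611/8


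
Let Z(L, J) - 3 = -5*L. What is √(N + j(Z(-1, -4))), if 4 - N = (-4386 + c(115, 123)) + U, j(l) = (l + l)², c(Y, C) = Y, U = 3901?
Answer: 3*√70 ≈ 25.100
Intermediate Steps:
Z(L, J) = 3 - 5*L
j(l) = 4*l² (j(l) = (2*l)² = 4*l²)
N = 374 (N = 4 - ((-4386 + 115) + 3901) = 4 - (-4271 + 3901) = 4 - 1*(-370) = 4 + 370 = 374)
√(N + j(Z(-1, -4))) = √(374 + 4*(3 - 5*(-1))²) = √(374 + 4*(3 + 5)²) = √(374 + 4*8²) = √(374 + 4*64) = √(374 + 256) = √630 = 3*√70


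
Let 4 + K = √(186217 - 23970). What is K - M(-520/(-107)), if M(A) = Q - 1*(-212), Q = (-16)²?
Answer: -472 + √162247 ≈ -69.201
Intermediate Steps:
Q = 256
M(A) = 468 (M(A) = 256 - 1*(-212) = 256 + 212 = 468)
K = -4 + √162247 (K = -4 + √(186217 - 23970) = -4 + √162247 ≈ 398.80)
K - M(-520/(-107)) = (-4 + √162247) - 1*468 = (-4 + √162247) - 468 = -472 + √162247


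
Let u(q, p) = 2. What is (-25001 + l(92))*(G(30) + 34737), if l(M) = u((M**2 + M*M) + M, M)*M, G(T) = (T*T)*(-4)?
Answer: -772726929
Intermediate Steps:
G(T) = -4*T**2 (G(T) = T**2*(-4) = -4*T**2)
l(M) = 2*M
(-25001 + l(92))*(G(30) + 34737) = (-25001 + 2*92)*(-4*30**2 + 34737) = (-25001 + 184)*(-4*900 + 34737) = -24817*(-3600 + 34737) = -24817*31137 = -772726929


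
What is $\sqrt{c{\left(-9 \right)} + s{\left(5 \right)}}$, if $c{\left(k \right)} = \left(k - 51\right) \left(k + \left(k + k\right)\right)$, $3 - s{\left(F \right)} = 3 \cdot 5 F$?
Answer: $6 \sqrt{43} \approx 39.345$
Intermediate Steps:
$s{\left(F \right)} = 3 - 15 F$ ($s{\left(F \right)} = 3 - 3 \cdot 5 F = 3 - 15 F$)
$c{\left(k \right)} = 3 k \left(-51 + k\right)$ ($c{\left(k \right)} = \left(-51 + k\right) \left(k + 2 k\right) = \left(-51 + k\right) 3 k = 3 k \left(-51 + k\right)$)
$\sqrt{c{\left(-9 \right)} + s{\left(5 \right)}} = \sqrt{3 \left(-9\right) \left(-51 - 9\right) + \left(3 - 75\right)} = \sqrt{3 \left(-9\right) \left(-60\right) + \left(3 - 75\right)} = \sqrt{1620 - 72} = \sqrt{1548} = 6 \sqrt{43}$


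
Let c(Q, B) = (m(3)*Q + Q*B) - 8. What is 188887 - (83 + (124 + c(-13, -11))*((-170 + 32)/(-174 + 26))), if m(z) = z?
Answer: 6978158/37 ≈ 1.8860e+5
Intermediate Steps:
c(Q, B) = -8 + 3*Q + B*Q (c(Q, B) = (3*Q + Q*B) - 8 = (3*Q + B*Q) - 8 = -8 + 3*Q + B*Q)
188887 - (83 + (124 + c(-13, -11))*((-170 + 32)/(-174 + 26))) = 188887 - (83 + (124 + (-8 + 3*(-13) - 11*(-13)))*((-170 + 32)/(-174 + 26))) = 188887 - (83 + (124 + (-8 - 39 + 143))*(-138/(-148))) = 188887 - (83 + (124 + 96)*(-138*(-1/148))) = 188887 - (83 + 220*(69/74)) = 188887 - (83 + 7590/37) = 188887 - 1*10661/37 = 188887 - 10661/37 = 6978158/37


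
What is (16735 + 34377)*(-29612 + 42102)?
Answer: 638388880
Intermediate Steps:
(16735 + 34377)*(-29612 + 42102) = 51112*12490 = 638388880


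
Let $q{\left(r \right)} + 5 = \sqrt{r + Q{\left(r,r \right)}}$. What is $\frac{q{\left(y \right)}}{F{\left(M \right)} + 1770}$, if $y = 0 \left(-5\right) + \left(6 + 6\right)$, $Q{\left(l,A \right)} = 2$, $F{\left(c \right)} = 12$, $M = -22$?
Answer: $- \frac{5}{1782} + \frac{\sqrt{14}}{1782} \approx -0.00070614$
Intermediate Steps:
$y = 12$ ($y = 0 + 12 = 12$)
$q{\left(r \right)} = -5 + \sqrt{2 + r}$ ($q{\left(r \right)} = -5 + \sqrt{r + 2} = -5 + \sqrt{2 + r}$)
$\frac{q{\left(y \right)}}{F{\left(M \right)} + 1770} = \frac{-5 + \sqrt{2 + 12}}{12 + 1770} = \frac{-5 + \sqrt{14}}{1782} = \left(-5 + \sqrt{14}\right) \frac{1}{1782} = - \frac{5}{1782} + \frac{\sqrt{14}}{1782}$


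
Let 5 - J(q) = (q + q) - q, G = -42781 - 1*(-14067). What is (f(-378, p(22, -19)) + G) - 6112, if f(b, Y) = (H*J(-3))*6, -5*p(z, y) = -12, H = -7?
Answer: -35162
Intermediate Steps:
p(z, y) = 12/5 (p(z, y) = -⅕*(-12) = 12/5)
G = -28714 (G = -42781 + 14067 = -28714)
J(q) = 5 - q (J(q) = 5 - ((q + q) - q) = 5 - (2*q - q) = 5 - q)
f(b, Y) = -336 (f(b, Y) = -7*(5 - 1*(-3))*6 = -7*(5 + 3)*6 = -7*8*6 = -56*6 = -336)
(f(-378, p(22, -19)) + G) - 6112 = (-336 - 28714) - 6112 = -29050 - 6112 = -35162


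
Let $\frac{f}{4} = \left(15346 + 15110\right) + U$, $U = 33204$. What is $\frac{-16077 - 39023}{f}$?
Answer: $- \frac{2755}{12732} \approx -0.21638$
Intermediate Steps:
$f = 254640$ ($f = 4 \left(\left(15346 + 15110\right) + 33204\right) = 4 \left(30456 + 33204\right) = 4 \cdot 63660 = 254640$)
$\frac{-16077 - 39023}{f} = \frac{-16077 - 39023}{254640} = \left(-55100\right) \frac{1}{254640} = - \frac{2755}{12732}$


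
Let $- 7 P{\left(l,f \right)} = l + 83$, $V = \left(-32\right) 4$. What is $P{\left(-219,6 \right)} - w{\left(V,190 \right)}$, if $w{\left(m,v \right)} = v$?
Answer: $- \frac{1194}{7} \approx -170.57$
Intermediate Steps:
$V = -128$
$P{\left(l,f \right)} = - \frac{83}{7} - \frac{l}{7}$ ($P{\left(l,f \right)} = - \frac{l + 83}{7} = - \frac{83 + l}{7} = - \frac{83}{7} - \frac{l}{7}$)
$P{\left(-219,6 \right)} - w{\left(V,190 \right)} = \left(- \frac{83}{7} - - \frac{219}{7}\right) - 190 = \left(- \frac{83}{7} + \frac{219}{7}\right) - 190 = \frac{136}{7} - 190 = - \frac{1194}{7}$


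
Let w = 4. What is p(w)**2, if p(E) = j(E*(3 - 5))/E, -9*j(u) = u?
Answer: 4/81 ≈ 0.049383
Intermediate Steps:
j(u) = -u/9
p(E) = 2/9 (p(E) = (-E*(3 - 5)/9)/E = (-E*(-2)/9)/E = (-(-2)*E/9)/E = (2*E/9)/E = 2/9)
p(w)**2 = (2/9)**2 = 4/81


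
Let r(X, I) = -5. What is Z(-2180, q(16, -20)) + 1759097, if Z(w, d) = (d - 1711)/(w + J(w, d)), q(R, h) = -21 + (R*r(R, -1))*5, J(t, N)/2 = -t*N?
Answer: 808190730728/459435 ≈ 1.7591e+6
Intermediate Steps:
J(t, N) = -2*N*t (J(t, N) = 2*(-t*N) = 2*(-N*t) = -2*N*t)
q(R, h) = -21 - 25*R (q(R, h) = -21 + (R*(-5))*5 = -21 - 5*R*5 = -21 - 25*R)
Z(w, d) = (-1711 + d)/(w - 2*d*w) (Z(w, d) = (d - 1711)/(w - 2*d*w) = (-1711 + d)/(w - 2*d*w))
Z(-2180, q(16, -20)) + 1759097 = (1711 - (-21 - 25*16))/((-2180)*(-1 + 2*(-21 - 25*16))) + 1759097 = -(1711 - (-21 - 400))/(2180*(-1 + 2*(-21 - 400))) + 1759097 = -(1711 - 1*(-421))/(2180*(-1 + 2*(-421))) + 1759097 = -(1711 + 421)/(2180*(-1 - 842)) + 1759097 = -1/2180*2132/(-843) + 1759097 = -1/2180*(-1/843)*2132 + 1759097 = 533/459435 + 1759097 = 808190730728/459435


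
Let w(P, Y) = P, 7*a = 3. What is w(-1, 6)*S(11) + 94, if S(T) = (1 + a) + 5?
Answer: 613/7 ≈ 87.571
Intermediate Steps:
a = 3/7 (a = (1/7)*3 = 3/7 ≈ 0.42857)
S(T) = 45/7 (S(T) = (1 + 3/7) + 5 = 10/7 + 5 = 45/7)
w(-1, 6)*S(11) + 94 = -1*45/7 + 94 = -45/7 + 94 = 613/7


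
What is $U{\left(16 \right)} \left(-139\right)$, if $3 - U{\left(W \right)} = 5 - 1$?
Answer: $139$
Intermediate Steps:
$U{\left(W \right)} = -1$ ($U{\left(W \right)} = 3 - \left(5 - 1\right) = 3 - 4 = -1$)
$U{\left(16 \right)} \left(-139\right) = \left(-1\right) \left(-139\right) = 139$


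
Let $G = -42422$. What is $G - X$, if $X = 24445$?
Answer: $-66867$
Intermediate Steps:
$G - X = -42422 - 24445 = -66867$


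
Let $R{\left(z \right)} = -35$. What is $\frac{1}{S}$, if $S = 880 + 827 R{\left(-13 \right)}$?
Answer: $- \frac{1}{28065} \approx -3.5632 \cdot 10^{-5}$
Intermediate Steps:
$S = -28065$ ($S = 880 + 827 \left(-35\right) = 880 - 28945 = -28065$)
$\frac{1}{S} = \frac{1}{-28065} = - \frac{1}{28065}$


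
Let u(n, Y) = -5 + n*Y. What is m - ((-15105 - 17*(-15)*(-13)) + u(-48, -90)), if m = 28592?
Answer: 42697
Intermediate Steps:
u(n, Y) = -5 + Y*n
m - ((-15105 - 17*(-15)*(-13)) + u(-48, -90)) = 28592 - ((-15105 - 17*(-15)*(-13)) + (-5 - 90*(-48))) = 28592 - ((-15105 + 255*(-13)) + (-5 + 4320)) = 28592 - ((-15105 - 3315) + 4315) = 28592 - (-18420 + 4315) = 28592 - 1*(-14105) = 28592 + 14105 = 42697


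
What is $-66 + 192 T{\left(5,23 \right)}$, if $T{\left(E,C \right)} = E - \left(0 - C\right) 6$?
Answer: $27390$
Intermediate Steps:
$T{\left(E,C \right)} = E + 6 C$ ($T{\left(E,C \right)} = E - - C 6 = E - - 6 C = E + 6 C$)
$-66 + 192 T{\left(5,23 \right)} = -66 + 192 \left(5 + 6 \cdot 23\right) = -66 + 192 \left(5 + 138\right) = -66 + 192 \cdot 143 = -66 + 27456 = 27390$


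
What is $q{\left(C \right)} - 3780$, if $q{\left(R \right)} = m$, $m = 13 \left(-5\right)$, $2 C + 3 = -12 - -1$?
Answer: $-3845$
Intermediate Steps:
$C = -7$ ($C = - \frac{3}{2} + \frac{-12 - -1}{2} = - \frac{3}{2} + \frac{-12 + 1}{2} = - \frac{3}{2} + \frac{1}{2} \left(-11\right) = - \frac{3}{2} - \frac{11}{2} = -7$)
$m = -65$
$q{\left(R \right)} = -65$
$q{\left(C \right)} - 3780 = -65 - 3780 = -3845$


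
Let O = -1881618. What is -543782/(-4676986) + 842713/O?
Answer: -1459083451871/4400150521674 ≈ -0.33160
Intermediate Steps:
-543782/(-4676986) + 842713/O = -543782/(-4676986) + 842713/(-1881618) = -543782*(-1/4676986) + 842713*(-1/1881618) = 271891/2338493 - 842713/1881618 = -1459083451871/4400150521674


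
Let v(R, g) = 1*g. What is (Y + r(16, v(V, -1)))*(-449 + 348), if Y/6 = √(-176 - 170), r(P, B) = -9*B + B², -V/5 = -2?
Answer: -1010 - 606*I*√346 ≈ -1010.0 - 11272.0*I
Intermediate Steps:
V = 10 (V = -5*(-2) = 10)
v(R, g) = g
r(P, B) = B² - 9*B
Y = 6*I*√346 (Y = 6*√(-176 - 170) = 6*√(-346) = 6*(I*√346) = 6*I*√346 ≈ 111.61*I)
(Y + r(16, v(V, -1)))*(-449 + 348) = (6*I*√346 - (-9 - 1))*(-449 + 348) = (6*I*√346 - 1*(-10))*(-101) = (6*I*√346 + 10)*(-101) = (10 + 6*I*√346)*(-101) = -1010 - 606*I*√346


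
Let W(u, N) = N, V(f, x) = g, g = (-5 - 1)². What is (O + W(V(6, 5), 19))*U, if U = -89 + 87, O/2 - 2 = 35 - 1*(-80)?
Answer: -506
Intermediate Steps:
O = 234 (O = 4 + 2*(35 - 1*(-80)) = 4 + 2*(35 + 80) = 4 + 2*115 = 4 + 230 = 234)
g = 36 (g = (-6)² = 36)
V(f, x) = 36
U = -2
(O + W(V(6, 5), 19))*U = (234 + 19)*(-2) = 253*(-2) = -506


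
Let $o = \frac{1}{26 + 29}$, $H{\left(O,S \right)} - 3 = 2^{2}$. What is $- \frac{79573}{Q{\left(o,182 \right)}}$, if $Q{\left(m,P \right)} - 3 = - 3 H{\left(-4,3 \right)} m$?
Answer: $- \frac{4376515}{144} \approx -30392.0$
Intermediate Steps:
$H{\left(O,S \right)} = 7$ ($H{\left(O,S \right)} = 3 + 2^{2} = 3 + 4 = 7$)
$o = \frac{1}{55} \approx 0.018182$
$Q{\left(m,P \right)} = 3 - 21 m$ ($Q{\left(m,P \right)} = 3 + \left(-3\right) 7 m = 3 - 21 m$)
$- \frac{79573}{Q{\left(o,182 \right)}} = - \frac{79573}{3 - \frac{21}{55}} = - \frac{79573}{\frac{144}{55}} = \left(-79573\right) \frac{55}{144} = - \frac{4376515}{144}$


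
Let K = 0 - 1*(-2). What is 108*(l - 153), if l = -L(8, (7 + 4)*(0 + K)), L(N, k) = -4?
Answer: -16092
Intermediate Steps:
K = 2 (K = 0 + 2 = 2)
l = 4 (l = -1*(-4) = 4)
108*(l - 153) = 108*(4 - 153) = 108*(-149) = -16092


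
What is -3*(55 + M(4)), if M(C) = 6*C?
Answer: -237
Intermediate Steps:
-3*(55 + M(4)) = -3*(55 + 6*4) = -3*(55 + 24) = -3*79 = -237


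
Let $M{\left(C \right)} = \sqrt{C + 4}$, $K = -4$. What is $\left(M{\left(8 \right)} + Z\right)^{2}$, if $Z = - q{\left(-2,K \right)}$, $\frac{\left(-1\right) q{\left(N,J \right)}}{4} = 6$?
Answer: $588 + 96 \sqrt{3} \approx 754.28$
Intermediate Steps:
$q{\left(N,J \right)} = -24$ ($q{\left(N,J \right)} = \left(-4\right) 6 = -24$)
$M{\left(C \right)} = \sqrt{4 + C}$
$Z = 24$ ($Z = \left(-1\right) \left(-24\right) = 24$)
$\left(M{\left(8 \right)} + Z\right)^{2} = \left(\sqrt{4 + 8} + 24\right)^{2} = \left(\sqrt{12} + 24\right)^{2} = \left(2 \sqrt{3} + 24\right)^{2} = \left(24 + 2 \sqrt{3}\right)^{2}$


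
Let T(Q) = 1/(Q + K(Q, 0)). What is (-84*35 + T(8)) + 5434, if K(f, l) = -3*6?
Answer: 24939/10 ≈ 2493.9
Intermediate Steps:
K(f, l) = -18
T(Q) = 1/(-18 + Q) (T(Q) = 1/(Q - 18) = 1/(-18 + Q))
(-84*35 + T(8)) + 5434 = (-84*35 + 1/(-18 + 8)) + 5434 = (-2940 + 1/(-10)) + 5434 = (-2940 - 1/10) + 5434 = -29401/10 + 5434 = 24939/10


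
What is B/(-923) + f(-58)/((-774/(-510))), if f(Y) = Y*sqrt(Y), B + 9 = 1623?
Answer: -1614/923 - 4930*I*sqrt(58)/129 ≈ -1.7486 - 291.05*I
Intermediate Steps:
B = 1614 (B = -9 + 1623 = 1614)
f(Y) = Y**(3/2)
B/(-923) + f(-58)/((-774/(-510))) = 1614/(-923) + (-58)**(3/2)/((-774/(-510))) = 1614*(-1/923) + (-58*I*sqrt(58))/((-774*(-1/510))) = -1614/923 + (-58*I*sqrt(58))/(129/85) = -1614/923 - 58*I*sqrt(58)*(85/129) = -1614/923 - 4930*I*sqrt(58)/129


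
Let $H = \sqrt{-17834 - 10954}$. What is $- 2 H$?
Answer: $- 4 i \sqrt{7197} \approx - 339.34 i$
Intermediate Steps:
$H = 2 i \sqrt{7197}$ ($H = \sqrt{-28788} = 2 i \sqrt{7197} \approx 169.67 i$)
$- 2 H = - 2 \cdot 2 i \sqrt{7197} = - 4 i \sqrt{7197}$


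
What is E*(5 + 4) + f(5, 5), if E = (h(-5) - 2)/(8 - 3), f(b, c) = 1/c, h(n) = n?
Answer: -62/5 ≈ -12.400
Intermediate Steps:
E = -7/5 (E = (-5 - 2)/(8 - 3) = -7/5 ≈ -1.4000)
E*(5 + 4) + f(5, 5) = -7*(5 + 4)/5 + 1/5 = -7/5*9 + 1/5 = -63/5 + 1/5 = -62/5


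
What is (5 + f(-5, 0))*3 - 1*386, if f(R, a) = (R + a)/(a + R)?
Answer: -368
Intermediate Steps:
f(R, a) = 1 (f(R, a) = (R + a)/(R + a) = 1)
(5 + f(-5, 0))*3 - 1*386 = (5 + 1)*3 - 1*386 = 6*3 - 386 = 18 - 386 = -368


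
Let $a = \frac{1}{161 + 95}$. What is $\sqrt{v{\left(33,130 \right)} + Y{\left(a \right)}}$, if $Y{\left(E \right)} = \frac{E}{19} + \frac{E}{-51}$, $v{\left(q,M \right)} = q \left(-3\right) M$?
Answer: $\frac{i \sqrt{193350847182}}{3876} \approx 113.45 i$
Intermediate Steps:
$v{\left(q,M \right)} = - 3 M q$ ($v{\left(q,M \right)} = - 3 q M = - 3 M q$)
$a = \frac{1}{256} \approx 0.0039063$
$Y{\left(E \right)} = \frac{32 E}{969}$ ($Y{\left(E \right)} = E \frac{1}{19} + E \left(- \frac{1}{51}\right) = \frac{E}{19} - \frac{E}{51} = \frac{32 E}{969}$)
$\sqrt{v{\left(33,130 \right)} + Y{\left(a \right)}} = \sqrt{\left(-3\right) 130 \cdot 33 + \frac{32}{969} \cdot \frac{1}{256}} = \sqrt{-12870 + \frac{1}{7752}} = \sqrt{- \frac{99768239}{7752}} = \frac{i \sqrt{193350847182}}{3876}$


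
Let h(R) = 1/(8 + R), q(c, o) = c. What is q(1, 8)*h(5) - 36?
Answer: -467/13 ≈ -35.923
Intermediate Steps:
q(1, 8)*h(5) - 36 = 1/(8 + 5) - 36 = 1/13 - 36 = -467/13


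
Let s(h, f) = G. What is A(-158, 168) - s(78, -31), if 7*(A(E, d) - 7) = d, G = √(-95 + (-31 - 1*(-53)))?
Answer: 31 - I*√73 ≈ 31.0 - 8.544*I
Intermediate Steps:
G = I*√73 (G = √(-95 + (-31 + 53)) = √(-95 + 22) = √(-73) = I*√73 ≈ 8.544*I)
A(E, d) = 7 + d/7
s(h, f) = I*√73
A(-158, 168) - s(78, -31) = (7 + (⅐)*168) - I*√73 = (7 + 24) - I*√73 = 31 - I*√73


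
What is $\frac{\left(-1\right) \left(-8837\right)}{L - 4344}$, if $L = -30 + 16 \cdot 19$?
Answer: $- \frac{8837}{4070} \approx -2.1713$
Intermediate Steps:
$L = 274$ ($L = -30 + 304 = 274$)
$\frac{\left(-1\right) \left(-8837\right)}{L - 4344} = \frac{\left(-1\right) \left(-8837\right)}{274 - 4344} = \frac{8837}{274 - 4344} = \frac{8837}{-4070} = 8837 \left(- \frac{1}{4070}\right) = - \frac{8837}{4070}$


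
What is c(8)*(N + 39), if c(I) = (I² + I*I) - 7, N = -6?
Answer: 3993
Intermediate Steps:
c(I) = -7 + 2*I² (c(I) = (I² + I²) - 7 = 2*I² - 7 = -7 + 2*I²)
c(8)*(N + 39) = (-7 + 2*8²)*(-6 + 39) = (-7 + 2*64)*33 = (-7 + 128)*33 = 121*33 = 3993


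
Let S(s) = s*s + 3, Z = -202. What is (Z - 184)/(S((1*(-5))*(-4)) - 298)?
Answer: -386/105 ≈ -3.6762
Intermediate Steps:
S(s) = 3 + s**2 (S(s) = s**2 + 3 = 3 + s**2)
(Z - 184)/(S((1*(-5))*(-4)) - 298) = (-202 - 184)/((3 + ((1*(-5))*(-4))**2) - 298) = -386/((3 + (-5*(-4))**2) - 298) = -386/((3 + 20**2) - 298) = -386/((3 + 400) - 298) = -386/(403 - 298) = -386/105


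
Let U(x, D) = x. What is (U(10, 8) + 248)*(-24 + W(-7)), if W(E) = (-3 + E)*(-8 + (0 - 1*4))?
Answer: 24768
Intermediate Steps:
W(E) = 36 - 12*E (W(E) = (-3 + E)*(-8 + (0 - 4)) = (-3 + E)*(-8 - 4) = (-3 + E)*(-12) = 36 - 12*E)
(U(10, 8) + 248)*(-24 + W(-7)) = (10 + 248)*(-24 + (36 - 12*(-7))) = 258*(-24 + (36 + 84)) = 258*(-24 + 120) = 258*96 = 24768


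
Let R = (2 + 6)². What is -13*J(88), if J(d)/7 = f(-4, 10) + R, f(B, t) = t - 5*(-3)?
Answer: -8099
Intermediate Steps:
f(B, t) = 15 + t (f(B, t) = t + 15 = 15 + t)
R = 64 (R = 8² = 64)
J(d) = 623 (J(d) = 7*((15 + 10) + 64) = 7*(25 + 64) = 7*89 = 623)
-13*J(88) = -13*623 = -8099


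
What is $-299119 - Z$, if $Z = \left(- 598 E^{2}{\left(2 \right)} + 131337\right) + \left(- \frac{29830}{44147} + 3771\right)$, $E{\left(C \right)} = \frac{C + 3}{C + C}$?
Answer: $- \frac{153028317487}{353176} \approx -4.3329 \cdot 10^{5}$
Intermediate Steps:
$E{\left(C \right)} = \frac{3 + C}{2 C}$
$Z = \frac{47386665543}{353176}$ ($Z = \left(- 598 \left(\frac{3 + 2}{2 \cdot 2}\right)^{2} + 131337\right) + \left(- \frac{29830}{44147} + 3771\right) = \left(- 598 \left(\frac{1}{2} \cdot \frac{1}{2} \cdot 5\right)^{2} + 131337\right) + \left(\left(-29830\right) \frac{1}{44147} + 3771\right) = \left(- 598 \left(\frac{5}{4}\right)^{2} + 131337\right) + \left(- \frac{29830}{44147} + 3771\right) = \left(\left(-598\right) \frac{25}{16} + 131337\right) + \frac{166448507}{44147} = \left(- \frac{7475}{8} + 131337\right) + \frac{166448507}{44147} = \frac{1043221}{8} + \frac{166448507}{44147} = \frac{47386665543}{353176} \approx 1.3417 \cdot 10^{5}$)
$-299119 - Z = -299119 - \frac{47386665543}{353176} = - \frac{153028317487}{353176}$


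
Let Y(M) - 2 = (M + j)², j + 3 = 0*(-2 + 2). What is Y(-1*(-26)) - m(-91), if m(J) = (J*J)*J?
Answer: 754102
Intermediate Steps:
j = -3 (j = -3 + 0*(-2 + 2) = -3 + 0*0 = -3 + 0 = -3)
m(J) = J³ (m(J) = J²*J = J³)
Y(M) = 2 + (-3 + M)² (Y(M) = 2 + (M - 3)² = 2 + (-3 + M)²)
Y(-1*(-26)) - m(-91) = (2 + (-3 - 1*(-26))²) - 1*(-91)³ = (2 + (-3 + 26)²) - 1*(-753571) = (2 + 23²) + 753571 = (2 + 529) + 753571 = 531 + 753571 = 754102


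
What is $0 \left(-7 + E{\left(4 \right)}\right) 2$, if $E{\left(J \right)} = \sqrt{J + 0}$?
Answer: $0$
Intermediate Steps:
$E{\left(J \right)} = \sqrt{J}$
$0 \left(-7 + E{\left(4 \right)}\right) 2 = 0 \left(-7 + \sqrt{4}\right) 2 = 0 \left(-7 + 2\right) 2 = 0 \left(-5\right) 2 = 0 \cdot 2 = 0$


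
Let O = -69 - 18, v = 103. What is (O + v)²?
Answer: 256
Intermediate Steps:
O = -87
(O + v)² = (-87 + 103)² = 16² = 256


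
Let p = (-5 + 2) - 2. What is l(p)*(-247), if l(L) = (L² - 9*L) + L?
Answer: -16055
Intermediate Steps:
p = -5 (p = -3 - 2 = -5)
l(L) = L² - 8*L
l(p)*(-247) = -5*(-8 - 5)*(-247) = -5*(-13)*(-247) = 65*(-247) = -16055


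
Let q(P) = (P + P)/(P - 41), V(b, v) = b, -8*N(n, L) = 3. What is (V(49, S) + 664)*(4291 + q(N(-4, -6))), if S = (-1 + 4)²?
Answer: 1012693151/331 ≈ 3.0595e+6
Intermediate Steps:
S = 9 (S = 3² = 9)
N(n, L) = -3/8 (N(n, L) = -⅛*3 = -3/8)
q(P) = 2*P/(-41 + P) (q(P) = (2*P)/(-41 + P) = 2*P/(-41 + P))
(V(49, S) + 664)*(4291 + q(N(-4, -6))) = (49 + 664)*(4291 + 2*(-3/8)/(-41 - 3/8)) = 713*(4291 + 2*(-3/8)/(-331/8)) = 713*(4291 + 2*(-3/8)*(-8/331)) = 713*(4291 + 6/331) = 713*(1420327/331) = 1012693151/331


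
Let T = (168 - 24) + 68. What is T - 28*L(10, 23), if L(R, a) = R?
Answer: -68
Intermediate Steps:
T = 212 (T = 144 + 68 = 212)
T - 28*L(10, 23) = 212 - 28*10 = 212 - 280 = -68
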